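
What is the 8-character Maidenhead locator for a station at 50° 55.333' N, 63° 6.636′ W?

Add 180° to longitude and 90° to latitude: 116.88940, 140.92222.
Field: 116.88940/20 → 5 → F, 140.92222/10 → 14 → O; chars FO.
Square: 16.88940/2 → 8, 0.92222/1 → 0; chars 80.
Subsquare: 0.88940/0.0833333 → 10 → k, 0.92222/0.0416667 → 22 → w; chars kw.
Extended square: 0.05607/0.00833333 → 6, 0.00555/0.00416667 → 1; chars 61.

FO80kw61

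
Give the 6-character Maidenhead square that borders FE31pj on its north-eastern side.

FE31qk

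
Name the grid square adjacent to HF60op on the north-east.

Longitude subsquare o = 14; +1 → 15 = p.
Latitude subsquare p = 15; +1 → 16 = q.

HF60pq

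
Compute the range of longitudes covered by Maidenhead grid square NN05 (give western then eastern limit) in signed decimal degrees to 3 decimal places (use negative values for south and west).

80.000, 82.000

Field N=13, N=13: +13·20° lon, +13·10° lat → SW at lon 80°, lat 40°.
Square 0, 5: +0·2° lon, +5·1° lat → SW at lon 80°, lat 45°.
Cell spans 2° lon × 1° lat.
west 80.000, east 82.000.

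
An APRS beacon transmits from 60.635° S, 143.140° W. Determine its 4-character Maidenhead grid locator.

Shift to the Maidenhead origin (180°W, 90°S): lon 36.86, lat 29.37.
Field (20°×10°, letters A–R): lon ⌊36.86/20⌋ = 1 → B; lat ⌊29.37/10⌋ = 2 → C.
Square (2°×1°, digits 0–9): lon ⌊16.86/2⌋ = 8; lat ⌊9.37/1⌋ = 9.

BC89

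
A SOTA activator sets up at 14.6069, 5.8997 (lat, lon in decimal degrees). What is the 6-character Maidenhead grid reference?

JK24wo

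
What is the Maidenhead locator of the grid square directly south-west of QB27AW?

Longitude subsquare a = 0; −1 → -1, wraps to 23 = x, carry into square.
Longitude square 2; −1 → 1.
Latitude subsquare w = 22; −1 → 21 = v.

QB17xv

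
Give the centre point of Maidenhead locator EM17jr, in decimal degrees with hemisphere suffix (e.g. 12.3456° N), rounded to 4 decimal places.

37.7292° N, 97.2083° W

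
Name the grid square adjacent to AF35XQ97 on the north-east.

AF45aq08

Longitude extended square 9; +1 → 10, wraps to 0, carry into subsquare.
Longitude subsquare x = 23; +1 → 24, wraps to 0 = a, carry into square.
Longitude square 3; +1 → 4.
Latitude extended square 7; +1 → 8.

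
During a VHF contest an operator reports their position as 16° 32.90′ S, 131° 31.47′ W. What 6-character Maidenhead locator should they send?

CH43fk

Shift to the Maidenhead origin (180°W, 90°S): lon 48.4755, lat 73.4517.
Field (20°×10°, letters A–R): lon ⌊48.4755/20⌋ = 2 → C; lat ⌊73.4517/10⌋ = 7 → H.
Square (2°×1°, digits 0–9): lon ⌊8.4755/2⌋ = 4; lat ⌊3.4517/1⌋ = 3.
Subsquare (5′×2.5′, letters a–x): lon ⌊0.4755/0.0833333⌋ = 5 → f; lat ⌊0.4517/0.0416667⌋ = 10 → k.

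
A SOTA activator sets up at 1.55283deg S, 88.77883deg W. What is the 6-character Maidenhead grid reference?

EI58ok

Add 180° to longitude and 90° to latitude: 91.2212, 88.4472.
Field: lon ⌊91.2212/20⌋ = 4 → E; lat ⌊88.4472/10⌋ = 8 → I.
Square: lon ⌊11.2212/2⌋ = 5; lat ⌊8.4472/1⌋ = 8.
Subsquare: lon ⌊1.2212/0.0833333⌋ = 14 → o; lat ⌊0.4472/0.0416667⌋ = 10 → k.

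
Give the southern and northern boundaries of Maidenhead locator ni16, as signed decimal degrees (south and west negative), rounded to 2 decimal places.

-4.00, -3.00

Field N=13, I=8: +13·20° lon, +8·10° lat → SW at lon 80°, lat -10°.
Square 1, 6: +1·2° lon, +6·1° lat → SW at lon 82°, lat -4°.
Cell spans 2° lon × 1° lat.
south -4.00, north -3.00.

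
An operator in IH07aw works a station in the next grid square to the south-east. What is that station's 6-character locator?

IH07bv

Longitude subsquare a = 0; +1 → 1 = b.
Latitude subsquare w = 22; −1 → 21 = v.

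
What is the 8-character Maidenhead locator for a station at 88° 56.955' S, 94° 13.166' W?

Offset from 180°W / 90°S: lon 85.78057°, lat 1.05075°.
Field (20°×10°, letters A–R): 85.78057/20 → 4 → E, 1.05075/10 → 0 → A; chars EA.
Square (2°×1°, digits 0–9): 5.78057/2 → 2, 1.05075/1 → 1; chars 21.
Subsquare (5′×2.5′, letters a–x): 1.78057/0.0833333 → 21 → v, 0.05075/0.0416667 → 1 → b; chars vb.
Extended square (30″×15″, digits 0–9): 0.03057/0.00833333 → 3, 0.00908/0.00416667 → 2; chars 32.

EA21vb32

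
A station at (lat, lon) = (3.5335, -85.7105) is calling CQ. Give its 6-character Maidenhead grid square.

Offset from 180°W / 90°S: lon 94.2895°, lat 93.5335°.
Field: lon ⌊94.2895/20⌋ = 4 → E; lat ⌊93.5335/10⌋ = 9 → J.
Square: lon ⌊14.2895/2⌋ = 7; lat ⌊3.5335/1⌋ = 3.
Subsquare: lon ⌊0.2895/0.0833333⌋ = 3 → d; lat ⌊0.5335/0.0416667⌋ = 12 → m.

EJ73dm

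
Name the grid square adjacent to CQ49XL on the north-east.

Longitude subsquare x = 23; +1 → 24, wraps to 0 = a, carry into square.
Longitude square 4; +1 → 5.
Latitude subsquare l = 11; +1 → 12 = m.

CQ59am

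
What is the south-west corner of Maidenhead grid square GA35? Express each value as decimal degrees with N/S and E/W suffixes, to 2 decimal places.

Field G=6, A=0: +6·20° lon, +0·10° lat → SW at lon -60°, lat -90°.
Square 3, 5: +3·2° lon, +5·1° lat → SW at lon -54°, lat -85°.
latitude 85.00° S, longitude 54.00° W.

85.00° S, 54.00° W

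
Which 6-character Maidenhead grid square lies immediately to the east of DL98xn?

EL08an

Longitude subsquare x = 23; +1 → 24, wraps to 0 = a, carry into square.
Longitude square 9; +1 → 10, wraps to 0, carry into field.
Longitude field D = 3; +1 → 4 = E.
The latitude characters are unchanged.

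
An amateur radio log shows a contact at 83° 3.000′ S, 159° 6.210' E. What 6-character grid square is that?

QA96nw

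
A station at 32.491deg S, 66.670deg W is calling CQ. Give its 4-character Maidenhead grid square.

FF67

Add 180° to longitude and 90° to latitude: 113.33, 57.51.
Field (20°×10°, letters A–R): 113.33/20 → 5 → F, 57.51/10 → 5 → F; chars FF.
Square (2°×1°, digits 0–9): 13.33/2 → 6, 7.51/1 → 7; chars 67.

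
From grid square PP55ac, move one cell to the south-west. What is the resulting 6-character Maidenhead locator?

Longitude subsquare a = 0; −1 → -1, wraps to 23 = x, carry into square.
Longitude square 5; −1 → 4.
Latitude subsquare c = 2; −1 → 1 = b.

PP45xb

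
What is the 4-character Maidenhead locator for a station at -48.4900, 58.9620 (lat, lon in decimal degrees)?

LE91

Add 180° to longitude and 90° to latitude: 238.96, 41.51.
Field (20°×10°, letters A–R): lon ⌊238.96/20⌋ = 11 → L; lat ⌊41.51/10⌋ = 4 → E.
Square (2°×1°, digits 0–9): lon ⌊18.96/2⌋ = 9; lat ⌊1.51/1⌋ = 1.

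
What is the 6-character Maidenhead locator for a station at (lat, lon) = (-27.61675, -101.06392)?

Shift to the Maidenhead origin (180°W, 90°S): lon 78.9361, lat 62.3833.
Field (20°×10°, letters A–R): lon ⌊78.9361/20⌋ = 3 → D; lat ⌊62.3833/10⌋ = 6 → G.
Square (2°×1°, digits 0–9): lon ⌊18.9361/2⌋ = 9; lat ⌊2.3833/1⌋ = 2.
Subsquare (5′×2.5′, letters a–x): lon ⌊0.9361/0.0833333⌋ = 11 → l; lat ⌊0.3833/0.0416667⌋ = 9 → j.

DG92lj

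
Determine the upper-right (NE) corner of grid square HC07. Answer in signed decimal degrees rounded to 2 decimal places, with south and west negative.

-62.00, -38.00

Field H=7, C=2: +7·20° lon, +2·10° lat → SW at lon -40°, lat -70°.
Square 0, 7: +0·2° lon, +7·1° lat → SW at lon -40°, lat -63°.
Cell spans 2° lon × 1° lat. NE corner is SW corner plus one full cell.
latitude -62.00, longitude -38.00.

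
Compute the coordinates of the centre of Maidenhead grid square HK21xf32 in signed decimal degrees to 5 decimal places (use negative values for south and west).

11.21875, -34.05417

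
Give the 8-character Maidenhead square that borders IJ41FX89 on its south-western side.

Longitude extended square 8; −1 → 7.
Latitude extended square 9; −1 → 8.

IJ41fx78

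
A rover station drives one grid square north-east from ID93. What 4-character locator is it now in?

JD04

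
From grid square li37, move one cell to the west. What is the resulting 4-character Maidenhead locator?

LI27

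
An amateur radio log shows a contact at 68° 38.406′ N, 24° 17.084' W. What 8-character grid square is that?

Shift to the Maidenhead origin (180°W, 90°S): lon 155.71527, lat 158.64010.
Field: 155.71527/20 → 7 → H, 158.64010/10 → 15 → P; chars HP.
Square: 15.71527/2 → 7, 8.64010/1 → 8; chars 78.
Subsquare: 1.71527/0.0833333 → 20 → u, 0.64010/0.0416667 → 15 → p; chars up.
Extended square: 0.04860/0.00833333 → 5, 0.01510/0.00416667 → 3; chars 53.

HP78up53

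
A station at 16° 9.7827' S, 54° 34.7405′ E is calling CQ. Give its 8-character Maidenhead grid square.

Shift to the Maidenhead origin (180°W, 90°S): lon 234.57901, lat 73.83696.
Field: 234.57901/20 → 11 → L, 73.83696/10 → 7 → H; chars LH.
Square: 14.57901/2 → 7, 3.83696/1 → 3; chars 73.
Subsquare: 0.57901/0.0833333 → 6 → g, 0.83696/0.0416667 → 20 → u; chars gu.
Extended square: 0.07901/0.00833333 → 9, 0.00362/0.00416667 → 0; chars 90.

LH73gu90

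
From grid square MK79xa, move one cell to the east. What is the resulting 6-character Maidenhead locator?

MK89aa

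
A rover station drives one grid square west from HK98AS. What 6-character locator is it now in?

Longitude subsquare a = 0; −1 → -1, wraps to 23 = x, carry into square.
Longitude square 9; −1 → 8.
The latitude characters are unchanged.

HK88xs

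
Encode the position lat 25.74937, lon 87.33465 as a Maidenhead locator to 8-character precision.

Offset from 180°W / 90°S: lon 267.33465°, lat 115.74937°.
Field: lon ⌊267.33465/20⌋ = 13 → N; lat ⌊115.74937/10⌋ = 11 → L.
Square: lon ⌊7.33465/2⌋ = 3; lat ⌊5.74937/1⌋ = 5.
Subsquare: lon ⌊1.33465/0.0833333⌋ = 16 → q; lat ⌊0.74937/0.0416667⌋ = 17 → r.
Extended square: lon ⌊0.00132/0.00833333⌋ = 0; lat ⌊0.04104/0.00416667⌋ = 9.

NL35qr09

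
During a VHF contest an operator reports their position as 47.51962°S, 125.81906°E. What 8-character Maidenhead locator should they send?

PE22vl85

Shift to the Maidenhead origin (180°W, 90°S): lon 305.81906, lat 42.48038.
Field (20°×10°, letters A–R): 305.81906/20 → 15 → P, 42.48038/10 → 4 → E; chars PE.
Square (2°×1°, digits 0–9): 5.81906/2 → 2, 2.48038/1 → 2; chars 22.
Subsquare (5′×2.5′, letters a–x): 1.81906/0.0833333 → 21 → v, 0.48038/0.0416667 → 11 → l; chars vl.
Extended square (30″×15″, digits 0–9): 0.06906/0.00833333 → 8, 0.02205/0.00416667 → 5; chars 85.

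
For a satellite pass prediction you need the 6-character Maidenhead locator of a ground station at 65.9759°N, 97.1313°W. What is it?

EP15kx

Shift to the Maidenhead origin (180°W, 90°S): lon 82.8687, lat 155.9759.
Field: lon ⌊82.8687/20⌋ = 4 → E; lat ⌊155.9759/10⌋ = 15 → P.
Square: lon ⌊2.8687/2⌋ = 1; lat ⌊5.9759/1⌋ = 5.
Subsquare: lon ⌊0.8687/0.0833333⌋ = 10 → k; lat ⌊0.9759/0.0416667⌋ = 23 → x.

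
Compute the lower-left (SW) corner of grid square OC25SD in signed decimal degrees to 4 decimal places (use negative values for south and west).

Field O=14, C=2: +14·20° lon, +2·10° lat → SW at lon 100°, lat -70°.
Square 2, 5: +2·2° lon, +5·1° lat → SW at lon 104°, lat -65°.
Subsquare s=18, d=3: +18·0.0833333° lon, +3·0.0416667° lat → SW at lon 105.5°, lat -64.875°.
latitude -64.8750, longitude 105.5000.

-64.8750, 105.5000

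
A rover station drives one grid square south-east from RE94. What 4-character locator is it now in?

Longitude square 9; +1 → 10, wraps to 0, carry into field.
Longitude field R = 17; +1 → 18, wraps to 0 = A, wrapping around the antimeridian.
Latitude square 4; −1 → 3.

AE03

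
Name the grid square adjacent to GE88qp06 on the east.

Longitude extended square 0; +1 → 1.
The latitude characters are unchanged.

GE88qp16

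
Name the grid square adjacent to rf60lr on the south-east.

Longitude subsquare l = 11; +1 → 12 = m.
Latitude subsquare r = 17; −1 → 16 = q.

RF60mq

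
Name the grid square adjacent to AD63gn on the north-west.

AD63fo

Longitude subsquare g = 6; −1 → 5 = f.
Latitude subsquare n = 13; +1 → 14 = o.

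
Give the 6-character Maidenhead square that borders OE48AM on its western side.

OE38xm

Longitude subsquare a = 0; −1 → -1, wraps to 23 = x, carry into square.
Longitude square 4; −1 → 3.
The latitude characters are unchanged.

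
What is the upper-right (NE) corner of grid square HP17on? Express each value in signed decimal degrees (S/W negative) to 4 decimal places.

67.5833, -36.7500

Field H=7, P=15: +7·20° lon, +15·10° lat → SW at lon -40°, lat 60°.
Square 1, 7: +1·2° lon, +7·1° lat → SW at lon -38°, lat 67°.
Subsquare o=14, n=13: +14·0.0833333° lon, +13·0.0416667° lat → SW at lon -36.8333°, lat 67.5417°.
Cell spans 0.0833333° lon × 0.0416667° lat. NE corner is SW corner plus one full cell.
latitude 67.5833, longitude -36.7500.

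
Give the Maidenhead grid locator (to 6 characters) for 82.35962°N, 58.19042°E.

LR92ci

Shift to the Maidenhead origin (180°W, 90°S): lon 238.1904, lat 172.3596.
Field (20°×10°, letters A–R): 238.1904/20 → 11 → L, 172.3596/10 → 17 → R; chars LR.
Square (2°×1°, digits 0–9): 18.1904/2 → 9, 2.3596/1 → 2; chars 92.
Subsquare (5′×2.5′, letters a–x): 0.1904/0.0833333 → 2 → c, 0.3596/0.0416667 → 8 → i; chars ci.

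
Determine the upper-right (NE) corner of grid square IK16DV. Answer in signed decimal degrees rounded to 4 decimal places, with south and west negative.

Field I=8, K=10: +8·20° lon, +10·10° lat → SW at lon -20°, lat 10°.
Square 1, 6: +1·2° lon, +6·1° lat → SW at lon -18°, lat 16°.
Subsquare d=3, v=21: +3·0.0833333° lon, +21·0.0416667° lat → SW at lon -17.75°, lat 16.875°.
Cell spans 0.0833333° lon × 0.0416667° lat. NE corner is SW corner plus one full cell.
latitude 16.9167, longitude -17.6667.

16.9167, -17.6667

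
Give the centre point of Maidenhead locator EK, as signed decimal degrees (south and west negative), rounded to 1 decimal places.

15.0, -90.0

Field E=4, K=10: +4·20° lon, +10·10° lat → SW at lon -100°, lat 10°.
Cell spans 20° lon × 10° lat. Centre is SW corner plus half of each.
latitude 15.0, longitude -90.0.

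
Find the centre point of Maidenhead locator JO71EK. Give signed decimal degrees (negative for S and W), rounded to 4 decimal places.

51.4375, 14.3750

Field J=9, O=14: +9·20° lon, +14·10° lat → SW at lon 0°, lat 50°.
Square 7, 1: +7·2° lon, +1·1° lat → SW at lon 14°, lat 51°.
Subsquare e=4, k=10: +4·0.0833333° lon, +10·0.0416667° lat → SW at lon 14.3333°, lat 51.4167°.
Cell spans 0.0833333° lon × 0.0416667° lat. Centre is SW corner plus half of each.
latitude 51.4375, longitude 14.3750.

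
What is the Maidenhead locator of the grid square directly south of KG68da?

KG67dx

Latitude subsquare a = 0; −1 → -1, wraps to 23 = x, carry into square.
Latitude square 8; −1 → 7.
The longitude characters are unchanged.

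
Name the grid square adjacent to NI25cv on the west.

NI25bv

Longitude subsquare c = 2; −1 → 1 = b.
The latitude characters are unchanged.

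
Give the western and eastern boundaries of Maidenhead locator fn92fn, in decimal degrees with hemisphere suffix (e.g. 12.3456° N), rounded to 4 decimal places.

61.5833° W, 61.5000° W

Field F=5, N=13: +5·20° lon, +13·10° lat → SW at lon -80°, lat 40°.
Square 9, 2: +9·2° lon, +2·1° lat → SW at lon -62°, lat 42°.
Subsquare f=5, n=13: +5·0.0833333° lon, +13·0.0416667° lat → SW at lon -61.5833°, lat 42.5417°.
Cell spans 0.0833333° lon × 0.0416667° lat.
west 61.5833° W, east 61.5000° W.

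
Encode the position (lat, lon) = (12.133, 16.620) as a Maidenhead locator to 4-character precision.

JK82

Add 180° to longitude and 90° to latitude: 196.62, 102.13.
Field: lon ⌊196.62/20⌋ = 9 → J; lat ⌊102.13/10⌋ = 10 → K.
Square: lon ⌊16.62/2⌋ = 8; lat ⌊2.13/1⌋ = 2.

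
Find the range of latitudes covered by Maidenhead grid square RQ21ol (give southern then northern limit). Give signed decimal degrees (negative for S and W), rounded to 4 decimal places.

Field R=17, Q=16: +17·20° lon, +16·10° lat → SW at lon 160°, lat 70°.
Square 2, 1: +2·2° lon, +1·1° lat → SW at lon 164°, lat 71°.
Subsquare o=14, l=11: +14·0.0833333° lon, +11·0.0416667° lat → SW at lon 165.167°, lat 71.4583°.
Cell spans 0.0833333° lon × 0.0416667° lat.
south 71.4583, north 71.5000.

71.4583, 71.5000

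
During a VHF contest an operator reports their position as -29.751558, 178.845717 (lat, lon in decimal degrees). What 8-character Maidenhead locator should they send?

Offset from 180°W / 90°S: lon 358.84572°, lat 60.24844°.
Field: 358.84572/20 → 17 → R, 60.24844/10 → 6 → G; chars RG.
Square: 18.84572/2 → 9, 0.24844/1 → 0; chars 90.
Subsquare: 0.84572/0.0833333 → 10 → k, 0.24844/0.0416667 → 5 → f; chars kf.
Extended square: 0.01238/0.00833333 → 1, 0.04011/0.00416667 → 9; chars 19.

RG90kf19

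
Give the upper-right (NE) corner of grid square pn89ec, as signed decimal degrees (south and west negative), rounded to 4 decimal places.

Field P=15, N=13: +15·20° lon, +13·10° lat → SW at lon 120°, lat 40°.
Square 8, 9: +8·2° lon, +9·1° lat → SW at lon 136°, lat 49°.
Subsquare e=4, c=2: +4·0.0833333° lon, +2·0.0416667° lat → SW at lon 136.333°, lat 49.0833°.
Cell spans 0.0833333° lon × 0.0416667° lat. NE corner is SW corner plus one full cell.
latitude 49.1250, longitude 136.4167.

49.1250, 136.4167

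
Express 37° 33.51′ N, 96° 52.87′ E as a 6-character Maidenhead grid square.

NM87kn

Add 180° to longitude and 90° to latitude: 276.8812, 127.5585.
Field: lon ⌊276.8812/20⌋ = 13 → N; lat ⌊127.5585/10⌋ = 12 → M.
Square: lon ⌊16.8812/2⌋ = 8; lat ⌊7.5585/1⌋ = 7.
Subsquare: lon ⌊0.8812/0.0833333⌋ = 10 → k; lat ⌊0.5585/0.0416667⌋ = 13 → n.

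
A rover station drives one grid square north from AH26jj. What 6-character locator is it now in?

AH26jk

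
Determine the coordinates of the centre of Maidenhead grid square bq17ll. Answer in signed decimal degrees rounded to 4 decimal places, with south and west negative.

77.4792, -157.0417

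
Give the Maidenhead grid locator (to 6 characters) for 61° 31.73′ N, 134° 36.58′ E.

PP71hm

Shift to the Maidenhead origin (180°W, 90°S): lon 314.6097, lat 151.5288.
Field (20°×10°, letters A–R): 314.6097/20 → 15 → P, 151.5288/10 → 15 → P; chars PP.
Square (2°×1°, digits 0–9): 14.6097/2 → 7, 1.5288/1 → 1; chars 71.
Subsquare (5′×2.5′, letters a–x): 0.6097/0.0833333 → 7 → h, 0.5288/0.0416667 → 12 → m; chars hm.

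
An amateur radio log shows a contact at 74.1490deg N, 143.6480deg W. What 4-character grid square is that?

BQ84

Shift to the Maidenhead origin (180°W, 90°S): lon 36.35, lat 164.15.
Field: 36.35/20 → 1 → B, 164.15/10 → 16 → Q; chars BQ.
Square: 16.35/2 → 8, 4.15/1 → 4; chars 84.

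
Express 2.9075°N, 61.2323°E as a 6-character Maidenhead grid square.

Offset from 180°W / 90°S: lon 241.2323°, lat 92.9075°.
Field (20°×10°, letters A–R): lon ⌊241.2323/20⌋ = 12 → M; lat ⌊92.9075/10⌋ = 9 → J.
Square (2°×1°, digits 0–9): lon ⌊1.2323/2⌋ = 0; lat ⌊2.9075/1⌋ = 2.
Subsquare (5′×2.5′, letters a–x): lon ⌊1.2323/0.0833333⌋ = 14 → o; lat ⌊0.9075/0.0416667⌋ = 21 → v.

MJ02ov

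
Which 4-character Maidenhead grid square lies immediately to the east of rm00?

Longitude square 0; +1 → 1.
The latitude characters are unchanged.

RM10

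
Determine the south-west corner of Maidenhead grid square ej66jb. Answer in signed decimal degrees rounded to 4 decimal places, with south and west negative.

Field E=4, J=9: +4·20° lon, +9·10° lat → SW at lon -100°, lat 0°.
Square 6, 6: +6·2° lon, +6·1° lat → SW at lon -88°, lat 6°.
Subsquare j=9, b=1: +9·0.0833333° lon, +1·0.0416667° lat → SW at lon -87.25°, lat 6.04167°.
latitude 6.0417, longitude -87.2500.

6.0417, -87.2500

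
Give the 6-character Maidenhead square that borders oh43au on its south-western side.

OH33xt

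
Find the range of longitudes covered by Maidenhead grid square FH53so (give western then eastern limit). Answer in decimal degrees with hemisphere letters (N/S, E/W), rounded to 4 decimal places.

Field F=5, H=7: +5·20° lon, +7·10° lat → SW at lon -80°, lat -20°.
Square 5, 3: +5·2° lon, +3·1° lat → SW at lon -70°, lat -17°.
Subsquare s=18, o=14: +18·0.0833333° lon, +14·0.0416667° lat → SW at lon -68.5°, lat -16.4167°.
Cell spans 0.0833333° lon × 0.0416667° lat.
west 68.5000° W, east 68.4167° W.

68.5000° W, 68.4167° W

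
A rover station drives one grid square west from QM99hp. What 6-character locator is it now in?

QM99gp

Longitude subsquare h = 7; −1 → 6 = g.
The latitude characters are unchanged.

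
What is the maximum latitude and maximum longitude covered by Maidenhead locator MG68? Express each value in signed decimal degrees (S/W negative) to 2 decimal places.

Field M=12, G=6: +12·20° lon, +6·10° lat → SW at lon 60°, lat -30°.
Square 6, 8: +6·2° lon, +8·1° lat → SW at lon 72°, lat -22°.
Cell spans 2° lon × 1° lat. NE corner is SW corner plus one full cell.
latitude -21.00, longitude 74.00.

-21.00, 74.00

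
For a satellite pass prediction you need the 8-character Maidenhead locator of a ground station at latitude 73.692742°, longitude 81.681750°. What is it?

Add 180° to longitude and 90° to latitude: 261.68175, 163.69274.
Field: 261.68175/20 → 13 → N, 163.69274/10 → 16 → Q; chars NQ.
Square: 1.68175/2 → 0, 3.69274/1 → 3; chars 03.
Subsquare: 1.68175/0.0833333 → 20 → u, 0.69274/0.0416667 → 16 → q; chars uq.
Extended square: 0.01508/0.00833333 → 1, 0.02608/0.00416667 → 6; chars 16.

NQ03uq16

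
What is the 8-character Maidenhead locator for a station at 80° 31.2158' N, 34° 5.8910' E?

KR70bm14

Add 180° to longitude and 90° to latitude: 214.09818, 170.52026.
Field (20°×10°, letters A–R): 214.09818/20 → 10 → K, 170.52026/10 → 17 → R; chars KR.
Square (2°×1°, digits 0–9): 14.09818/2 → 7, 0.52026/1 → 0; chars 70.
Subsquare (5′×2.5′, letters a–x): 0.09818/0.0833333 → 1 → b, 0.52026/0.0416667 → 12 → m; chars bm.
Extended square (30″×15″, digits 0–9): 0.01485/0.00833333 → 1, 0.02026/0.00416667 → 4; chars 14.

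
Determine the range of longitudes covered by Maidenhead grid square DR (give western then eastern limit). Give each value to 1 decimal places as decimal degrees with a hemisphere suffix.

120.0° W, 100.0° W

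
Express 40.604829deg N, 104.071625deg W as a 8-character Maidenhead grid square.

Add 180° to longitude and 90° to latitude: 75.92838, 130.60483.
Field: lon ⌊75.92838/20⌋ = 3 → D; lat ⌊130.60483/10⌋ = 13 → N.
Square: lon ⌊15.92838/2⌋ = 7; lat ⌊0.60483/1⌋ = 0.
Subsquare: lon ⌊1.92838/0.0833333⌋ = 23 → x; lat ⌊0.60483/0.0416667⌋ = 14 → o.
Extended square: lon ⌊0.01171/0.00833333⌋ = 1; lat ⌊0.02150/0.00416667⌋ = 5.

DN70xo15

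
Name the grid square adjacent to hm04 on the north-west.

GM95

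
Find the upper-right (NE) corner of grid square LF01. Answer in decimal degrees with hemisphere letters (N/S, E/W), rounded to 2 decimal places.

38.00° S, 42.00° E

Field L=11, F=5: +11·20° lon, +5·10° lat → SW at lon 40°, lat -40°.
Square 0, 1: +0·2° lon, +1·1° lat → SW at lon 40°, lat -39°.
Cell spans 2° lon × 1° lat. NE corner is SW corner plus one full cell.
latitude 38.00° S, longitude 42.00° E.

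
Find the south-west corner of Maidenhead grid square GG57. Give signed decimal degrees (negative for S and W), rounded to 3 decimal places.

-23.000, -50.000

Field G=6, G=6: +6·20° lon, +6·10° lat → SW at lon -60°, lat -30°.
Square 5, 7: +5·2° lon, +7·1° lat → SW at lon -50°, lat -23°.
latitude -23.000, longitude -50.000.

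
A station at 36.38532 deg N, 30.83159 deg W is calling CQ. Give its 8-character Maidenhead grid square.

HM46oj02

Shift to the Maidenhead origin (180°W, 90°S): lon 149.16841, lat 126.38532.
Field: 149.16841/20 → 7 → H, 126.38532/10 → 12 → M; chars HM.
Square: 9.16841/2 → 4, 6.38532/1 → 6; chars 46.
Subsquare: 1.16841/0.0833333 → 14 → o, 0.38532/0.0416667 → 9 → j; chars oj.
Extended square: 0.00174/0.00833333 → 0, 0.01032/0.00416667 → 2; chars 02.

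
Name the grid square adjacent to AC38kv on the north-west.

AC38jw

Longitude subsquare k = 10; −1 → 9 = j.
Latitude subsquare v = 21; +1 → 22 = w.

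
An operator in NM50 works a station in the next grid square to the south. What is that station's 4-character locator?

NL59

Latitude square 0; −1 → -1, wraps to 9, carry into field.
Latitude field M = 12; −1 → 11 = L.
The longitude characters are unchanged.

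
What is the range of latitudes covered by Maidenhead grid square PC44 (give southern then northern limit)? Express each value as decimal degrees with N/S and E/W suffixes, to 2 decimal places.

66.00° S, 65.00° S

Field P=15, C=2: +15·20° lon, +2·10° lat → SW at lon 120°, lat -70°.
Square 4, 4: +4·2° lon, +4·1° lat → SW at lon 128°, lat -66°.
Cell spans 2° lon × 1° lat.
south 66.00° S, north 65.00° S.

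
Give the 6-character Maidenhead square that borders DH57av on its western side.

DH47xv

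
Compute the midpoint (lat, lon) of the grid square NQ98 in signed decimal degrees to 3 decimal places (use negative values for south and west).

78.500, 99.000

Field N=13, Q=16: +13·20° lon, +16·10° lat → SW at lon 80°, lat 70°.
Square 9, 8: +9·2° lon, +8·1° lat → SW at lon 98°, lat 78°.
Cell spans 2° lon × 1° lat. Centre is SW corner plus half of each.
latitude 78.500, longitude 99.000.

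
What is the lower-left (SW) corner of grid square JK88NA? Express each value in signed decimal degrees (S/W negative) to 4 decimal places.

Field J=9, K=10: +9·20° lon, +10·10° lat → SW at lon 0°, lat 10°.
Square 8, 8: +8·2° lon, +8·1° lat → SW at lon 16°, lat 18°.
Subsquare n=13, a=0: +13·0.0833333° lon, +0·0.0416667° lat → SW at lon 17.0833°, lat 18°.
latitude 18.0000, longitude 17.0833.

18.0000, 17.0833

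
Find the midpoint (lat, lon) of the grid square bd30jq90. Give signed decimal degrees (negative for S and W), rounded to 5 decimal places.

-59.33125, -153.17083

Field B=1, D=3: +1·20° lon, +3·10° lat → SW at lon -160°, lat -60°.
Square 3, 0: +3·2° lon, +0·1° lat → SW at lon -154°, lat -60°.
Subsquare j=9, q=16: +9·0.0833333° lon, +16·0.0416667° lat → SW at lon -153.25°, lat -59.3333°.
Extended square 9, 0: +9·0.00833333° lon, +0·0.00416667° lat → SW at lon -153.175°, lat -59.3333°.
Cell spans 0.00833333° lon × 0.00416667° lat. Centre is SW corner plus half of each.
latitude -59.33125, longitude -153.17083.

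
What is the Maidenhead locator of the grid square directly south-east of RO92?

Longitude square 9; +1 → 10, wraps to 0, carry into field.
Longitude field R = 17; +1 → 18, wraps to 0 = A, wrapping around the antimeridian.
Latitude square 2; −1 → 1.

AO01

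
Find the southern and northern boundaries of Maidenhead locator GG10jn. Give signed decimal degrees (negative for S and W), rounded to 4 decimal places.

Field G=6, G=6: +6·20° lon, +6·10° lat → SW at lon -60°, lat -30°.
Square 1, 0: +1·2° lon, +0·1° lat → SW at lon -58°, lat -30°.
Subsquare j=9, n=13: +9·0.0833333° lon, +13·0.0416667° lat → SW at lon -57.25°, lat -29.4583°.
Cell spans 0.0833333° lon × 0.0416667° lat.
south -29.4583, north -29.4167.

-29.4583, -29.4167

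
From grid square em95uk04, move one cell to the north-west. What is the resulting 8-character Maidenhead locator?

EM95tk95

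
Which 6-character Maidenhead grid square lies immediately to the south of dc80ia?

Latitude subsquare a = 0; −1 → -1, wraps to 23 = x, carry into square.
Latitude square 0; −1 → -1, wraps to 9, carry into field.
Latitude field C = 2; −1 → 1 = B.
The longitude characters are unchanged.

DB89ix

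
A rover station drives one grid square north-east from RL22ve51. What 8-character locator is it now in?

RL22ve62

Longitude extended square 5; +1 → 6.
Latitude extended square 1; +1 → 2.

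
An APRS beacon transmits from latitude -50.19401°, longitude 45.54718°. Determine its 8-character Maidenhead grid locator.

LD29st53

Offset from 180°W / 90°S: lon 225.54718°, lat 39.80599°.
Field (20°×10°, letters A–R): lon ⌊225.54718/20⌋ = 11 → L; lat ⌊39.80599/10⌋ = 3 → D.
Square (2°×1°, digits 0–9): lon ⌊5.54718/2⌋ = 2; lat ⌊9.80599/1⌋ = 9.
Subsquare (5′×2.5′, letters a–x): lon ⌊1.54718/0.0833333⌋ = 18 → s; lat ⌊0.80599/0.0416667⌋ = 19 → t.
Extended square (30″×15″, digits 0–9): lon ⌊0.04718/0.00833333⌋ = 5; lat ⌊0.01432/0.00416667⌋ = 3.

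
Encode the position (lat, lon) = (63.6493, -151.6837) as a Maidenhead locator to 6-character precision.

BP43dp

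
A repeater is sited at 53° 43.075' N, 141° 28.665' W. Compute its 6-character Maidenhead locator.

Shift to the Maidenhead origin (180°W, 90°S): lon 38.5223, lat 143.7179.
Field: lon ⌊38.5223/20⌋ = 1 → B; lat ⌊143.7179/10⌋ = 14 → O.
Square: lon ⌊18.5223/2⌋ = 9; lat ⌊3.7179/1⌋ = 3.
Subsquare: lon ⌊0.5223/0.0833333⌋ = 6 → g; lat ⌊0.7179/0.0416667⌋ = 17 → r.

BO93gr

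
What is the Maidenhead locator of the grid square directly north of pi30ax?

PI31aa

Latitude subsquare x = 23; +1 → 24, wraps to 0 = a, carry into square.
Latitude square 0; +1 → 1.
The longitude characters are unchanged.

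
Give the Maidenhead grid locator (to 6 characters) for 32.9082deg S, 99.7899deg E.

NF97vc

Shift to the Maidenhead origin (180°W, 90°S): lon 279.7899, lat 57.0918.
Field (20°×10°, letters A–R): lon ⌊279.7899/20⌋ = 13 → N; lat ⌊57.0918/10⌋ = 5 → F.
Square (2°×1°, digits 0–9): lon ⌊19.7899/2⌋ = 9; lat ⌊7.0918/1⌋ = 7.
Subsquare (5′×2.5′, letters a–x): lon ⌊1.7899/0.0833333⌋ = 21 → v; lat ⌊0.0918/0.0416667⌋ = 2 → c.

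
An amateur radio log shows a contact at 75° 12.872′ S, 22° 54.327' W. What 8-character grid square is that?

HB84ns18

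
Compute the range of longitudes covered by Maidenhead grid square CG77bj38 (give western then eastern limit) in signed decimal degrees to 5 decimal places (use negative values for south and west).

-125.89167, -125.88333

Field C=2, G=6: +2·20° lon, +6·10° lat → SW at lon -140°, lat -30°.
Square 7, 7: +7·2° lon, +7·1° lat → SW at lon -126°, lat -23°.
Subsquare b=1, j=9: +1·0.0833333° lon, +9·0.0416667° lat → SW at lon -125.917°, lat -22.625°.
Extended square 3, 8: +3·0.00833333° lon, +8·0.00416667° lat → SW at lon -125.892°, lat -22.5917°.
Cell spans 0.00833333° lon × 0.00416667° lat.
west -125.89167, east -125.88333.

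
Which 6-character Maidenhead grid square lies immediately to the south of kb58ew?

Latitude subsquare w = 22; −1 → 21 = v.
The longitude characters are unchanged.

KB58ev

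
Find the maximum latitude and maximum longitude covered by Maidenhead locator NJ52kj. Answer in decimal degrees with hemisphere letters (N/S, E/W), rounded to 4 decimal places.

Field N=13, J=9: +13·20° lon, +9·10° lat → SW at lon 80°, lat 0°.
Square 5, 2: +5·2° lon, +2·1° lat → SW at lon 90°, lat 2°.
Subsquare k=10, j=9: +10·0.0833333° lon, +9·0.0416667° lat → SW at lon 90.8333°, lat 2.375°.
Cell spans 0.0833333° lon × 0.0416667° lat. NE corner is SW corner plus one full cell.
latitude 2.4167° N, longitude 90.9167° E.

2.4167° N, 90.9167° E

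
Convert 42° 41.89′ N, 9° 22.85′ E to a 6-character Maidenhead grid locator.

JN42qq

Add 180° to longitude and 90° to latitude: 189.3808, 132.6982.
Field: lon ⌊189.3808/20⌋ = 9 → J; lat ⌊132.6982/10⌋ = 13 → N.
Square: lon ⌊9.3808/2⌋ = 4; lat ⌊2.6982/1⌋ = 2.
Subsquare: lon ⌊1.3808/0.0833333⌋ = 16 → q; lat ⌊0.6982/0.0416667⌋ = 16 → q.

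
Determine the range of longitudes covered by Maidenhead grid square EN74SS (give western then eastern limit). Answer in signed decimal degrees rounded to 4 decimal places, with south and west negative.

Field E=4, N=13: +4·20° lon, +13·10° lat → SW at lon -100°, lat 40°.
Square 7, 4: +7·2° lon, +4·1° lat → SW at lon -86°, lat 44°.
Subsquare s=18, s=18: +18·0.0833333° lon, +18·0.0416667° lat → SW at lon -84.5°, lat 44.75°.
Cell spans 0.0833333° lon × 0.0416667° lat.
west -84.5000, east -84.4167.

-84.5000, -84.4167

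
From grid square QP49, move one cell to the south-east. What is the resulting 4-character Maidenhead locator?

QP58

Longitude square 4; +1 → 5.
Latitude square 9; −1 → 8.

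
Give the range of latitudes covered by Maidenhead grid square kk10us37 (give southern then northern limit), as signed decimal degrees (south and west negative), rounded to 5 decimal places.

10.77917, 10.78333

Field K=10, K=10: +10·20° lon, +10·10° lat → SW at lon 20°, lat 10°.
Square 1, 0: +1·2° lon, +0·1° lat → SW at lon 22°, lat 10°.
Subsquare u=20, s=18: +20·0.0833333° lon, +18·0.0416667° lat → SW at lon 23.6667°, lat 10.75°.
Extended square 3, 7: +3·0.00833333° lon, +7·0.00416667° lat → SW at lon 23.6917°, lat 10.7792°.
Cell spans 0.00833333° lon × 0.00416667° lat.
south 10.77917, north 10.78333.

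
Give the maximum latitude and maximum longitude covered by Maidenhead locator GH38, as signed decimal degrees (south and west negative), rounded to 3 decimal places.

-11.000, -52.000

Field G=6, H=7: +6·20° lon, +7·10° lat → SW at lon -60°, lat -20°.
Square 3, 8: +3·2° lon, +8·1° lat → SW at lon -54°, lat -12°.
Cell spans 2° lon × 1° lat. NE corner is SW corner plus one full cell.
latitude -11.000, longitude -52.000.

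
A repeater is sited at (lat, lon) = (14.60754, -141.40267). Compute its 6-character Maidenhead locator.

BK94ho

Offset from 180°W / 90°S: lon 38.5973°, lat 104.6075°.
Field: lon ⌊38.5973/20⌋ = 1 → B; lat ⌊104.6075/10⌋ = 10 → K.
Square: lon ⌊18.5973/2⌋ = 9; lat ⌊4.6075/1⌋ = 4.
Subsquare: lon ⌊0.5973/0.0833333⌋ = 7 → h; lat ⌊0.6075/0.0416667⌋ = 14 → o.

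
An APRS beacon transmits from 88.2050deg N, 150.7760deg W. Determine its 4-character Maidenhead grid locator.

BR48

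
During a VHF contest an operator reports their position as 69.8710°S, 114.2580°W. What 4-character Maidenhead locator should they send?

DC20

Shift to the Maidenhead origin (180°W, 90°S): lon 65.74, lat 20.13.
Field: 65.74/20 → 3 → D, 20.13/10 → 2 → C; chars DC.
Square: 5.74/2 → 2, 0.13/1 → 0; chars 20.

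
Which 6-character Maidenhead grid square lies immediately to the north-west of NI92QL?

Longitude subsquare q = 16; −1 → 15 = p.
Latitude subsquare l = 11; +1 → 12 = m.

NI92pm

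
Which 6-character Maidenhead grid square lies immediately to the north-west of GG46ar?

GG36xs

Longitude subsquare a = 0; −1 → -1, wraps to 23 = x, carry into square.
Longitude square 4; −1 → 3.
Latitude subsquare r = 17; +1 → 18 = s.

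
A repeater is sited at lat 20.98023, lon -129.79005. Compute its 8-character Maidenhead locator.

CL50cx55

Shift to the Maidenhead origin (180°W, 90°S): lon 50.20995, lat 110.98023.
Field: 50.20995/20 → 2 → C, 110.98023/10 → 11 → L; chars CL.
Square: 10.20995/2 → 5, 0.98023/1 → 0; chars 50.
Subsquare: 0.20995/0.0833333 → 2 → c, 0.98023/0.0416667 → 23 → x; chars cx.
Extended square: 0.04328/0.00833333 → 5, 0.02190/0.00416667 → 5; chars 55.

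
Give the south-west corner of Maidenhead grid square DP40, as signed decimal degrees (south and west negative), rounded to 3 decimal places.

Field D=3, P=15: +3·20° lon, +15·10° lat → SW at lon -120°, lat 60°.
Square 4, 0: +4·2° lon, +0·1° lat → SW at lon -112°, lat 60°.
latitude 60.000, longitude -112.000.

60.000, -112.000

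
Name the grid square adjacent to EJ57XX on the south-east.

Longitude subsquare x = 23; +1 → 24, wraps to 0 = a, carry into square.
Longitude square 5; +1 → 6.
Latitude subsquare x = 23; −1 → 22 = w.

EJ67aw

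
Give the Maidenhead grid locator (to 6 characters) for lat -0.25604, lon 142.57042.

QI19gr

Add 180° to longitude and 90° to latitude: 322.5704, 89.7440.
Field: lon ⌊322.5704/20⌋ = 16 → Q; lat ⌊89.7440/10⌋ = 8 → I.
Square: lon ⌊2.5704/2⌋ = 1; lat ⌊9.7440/1⌋ = 9.
Subsquare: lon ⌊0.5704/0.0833333⌋ = 6 → g; lat ⌊0.7440/0.0416667⌋ = 17 → r.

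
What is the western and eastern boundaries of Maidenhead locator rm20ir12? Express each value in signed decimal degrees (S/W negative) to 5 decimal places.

164.67500, 164.68333

Field R=17, M=12: +17·20° lon, +12·10° lat → SW at lon 160°, lat 30°.
Square 2, 0: +2·2° lon, +0·1° lat → SW at lon 164°, lat 30°.
Subsquare i=8, r=17: +8·0.0833333° lon, +17·0.0416667° lat → SW at lon 164.667°, lat 30.7083°.
Extended square 1, 2: +1·0.00833333° lon, +2·0.00416667° lat → SW at lon 164.675°, lat 30.7167°.
Cell spans 0.00833333° lon × 0.00416667° lat.
west 164.67500, east 164.68333.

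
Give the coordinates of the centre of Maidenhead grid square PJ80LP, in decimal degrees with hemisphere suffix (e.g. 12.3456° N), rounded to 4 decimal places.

Field P=15, J=9: +15·20° lon, +9·10° lat → SW at lon 120°, lat 0°.
Square 8, 0: +8·2° lon, +0·1° lat → SW at lon 136°, lat 0°.
Subsquare l=11, p=15: +11·0.0833333° lon, +15·0.0416667° lat → SW at lon 136.917°, lat 0.625°.
Cell spans 0.0833333° lon × 0.0416667° lat. Centre is SW corner plus half of each.
latitude 0.6458° N, longitude 136.9583° E.

0.6458° N, 136.9583° E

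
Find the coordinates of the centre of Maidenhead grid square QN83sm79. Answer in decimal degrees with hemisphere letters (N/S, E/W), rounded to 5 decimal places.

43.53958° N, 157.56250° E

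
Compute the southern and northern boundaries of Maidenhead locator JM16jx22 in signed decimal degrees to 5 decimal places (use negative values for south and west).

36.96667, 36.97083

Field J=9, M=12: +9·20° lon, +12·10° lat → SW at lon 0°, lat 30°.
Square 1, 6: +1·2° lon, +6·1° lat → SW at lon 2°, lat 36°.
Subsquare j=9, x=23: +9·0.0833333° lon, +23·0.0416667° lat → SW at lon 2.75°, lat 36.9583°.
Extended square 2, 2: +2·0.00833333° lon, +2·0.00416667° lat → SW at lon 2.76667°, lat 36.9667°.
Cell spans 0.00833333° lon × 0.00416667° lat.
south 36.96667, north 36.97083.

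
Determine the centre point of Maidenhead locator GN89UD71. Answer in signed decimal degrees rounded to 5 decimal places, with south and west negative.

Field G=6, N=13: +6·20° lon, +13·10° lat → SW at lon -60°, lat 40°.
Square 8, 9: +8·2° lon, +9·1° lat → SW at lon -44°, lat 49°.
Subsquare u=20, d=3: +20·0.0833333° lon, +3·0.0416667° lat → SW at lon -42.3333°, lat 49.125°.
Extended square 7, 1: +7·0.00833333° lon, +1·0.00416667° lat → SW at lon -42.275°, lat 49.1292°.
Cell spans 0.00833333° lon × 0.00416667° lat. Centre is SW corner plus half of each.
latitude 49.13125, longitude -42.27083.

49.13125, -42.27083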